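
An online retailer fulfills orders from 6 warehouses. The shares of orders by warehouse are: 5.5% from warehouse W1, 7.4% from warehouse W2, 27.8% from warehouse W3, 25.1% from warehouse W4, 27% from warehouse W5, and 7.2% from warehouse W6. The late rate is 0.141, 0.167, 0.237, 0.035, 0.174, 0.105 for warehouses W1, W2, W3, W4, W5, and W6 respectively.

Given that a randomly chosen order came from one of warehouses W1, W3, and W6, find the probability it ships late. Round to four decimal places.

Let S = {W1, W3, W6}.
P(S) = 0.055 + 0.278 + 0.072 = 0.405.
P(L ∩ S) = 0.141·0.055 + 0.237·0.278 + 0.105·0.072 = 0.007755 + 0.065886 + 0.00756 = 0.081201.
P(L | S) = 0.081201 / 0.405 = 0.200496…

P(L|S) ≈ 0.2005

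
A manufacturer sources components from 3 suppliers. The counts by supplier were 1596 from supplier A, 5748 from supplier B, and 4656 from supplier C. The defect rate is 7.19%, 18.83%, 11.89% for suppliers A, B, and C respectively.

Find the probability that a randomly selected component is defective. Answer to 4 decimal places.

Total: 1596 + 5748 + 4656 = 12000.
P(A) = 1596/12000 = 0.133. P(B) = 5748/12000 = 0.479. P(C) = 4656/12000 = 0.388.
Summing over the partition,
P(D) = P(D|A)·P(A) + P(D|B)·P(B) + P(D|C)·P(C)
      = 0.0719·0.133 + 0.1883·0.479 + 0.1189·0.388
      = 0.0095627 + 0.0901957 + 0.0461332 = 0.1458916

0.1459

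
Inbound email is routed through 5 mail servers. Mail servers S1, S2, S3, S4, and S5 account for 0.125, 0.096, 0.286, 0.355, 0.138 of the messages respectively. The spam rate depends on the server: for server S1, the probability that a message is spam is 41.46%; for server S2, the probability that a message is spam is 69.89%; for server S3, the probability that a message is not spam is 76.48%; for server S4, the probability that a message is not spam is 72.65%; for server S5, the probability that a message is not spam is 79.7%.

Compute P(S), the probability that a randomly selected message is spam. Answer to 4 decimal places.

P(S|S3) = 1 − 0.7648 = 0.2352.
P(S|S4) = 1 − 0.7265 = 0.2735.
P(S|S5) = 1 − 0.797 = 0.203.
P(S) = P(S|S1)·P(S1) + P(S|S2)·P(S2) + P(S|S3)·P(S3) + P(S|S4)·P(S4) + P(S|S5)·P(S5)
      = 0.4146·0.125 + 0.6989·0.096 + 0.2352·0.286 + 0.2735·0.355 + 0.203·0.138
      = 0.051825 + 0.0670944 + 0.0672672 + 0.0970925 + 0.028014 = 0.3112931

0.3113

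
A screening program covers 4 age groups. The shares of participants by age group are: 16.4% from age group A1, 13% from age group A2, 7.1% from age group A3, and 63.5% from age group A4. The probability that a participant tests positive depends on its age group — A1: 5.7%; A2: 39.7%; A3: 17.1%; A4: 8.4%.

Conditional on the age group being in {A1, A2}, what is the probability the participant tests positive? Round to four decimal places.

0.2073

Let S = {A1, A2}.
P(S) = 0.164 + 0.13 = 0.294.
P(T ∩ S) = 0.057·0.164 + 0.397·0.13 = 0.009348 + 0.05161 = 0.060958.
P(T | S) = 0.060958 / 0.294 = 0.207340…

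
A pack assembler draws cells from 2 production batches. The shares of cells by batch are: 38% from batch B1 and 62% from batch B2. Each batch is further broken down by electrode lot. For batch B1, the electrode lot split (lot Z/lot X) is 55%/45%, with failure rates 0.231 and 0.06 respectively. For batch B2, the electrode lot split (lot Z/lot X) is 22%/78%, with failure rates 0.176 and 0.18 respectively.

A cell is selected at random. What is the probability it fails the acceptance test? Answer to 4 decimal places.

P(F|B1) = 0.55·0.231 + 0.45·0.06 = 0.12705 + 0.027 = 0.15405
P(F|B2) = 0.22·0.176 + 0.78·0.18 = 0.03872 + 0.1404 = 0.17912
Then overall,
P(F) = 0.38·0.15405 + 0.62·0.17912
      = 0.058539 + 0.1110544 = 0.1695934

0.1696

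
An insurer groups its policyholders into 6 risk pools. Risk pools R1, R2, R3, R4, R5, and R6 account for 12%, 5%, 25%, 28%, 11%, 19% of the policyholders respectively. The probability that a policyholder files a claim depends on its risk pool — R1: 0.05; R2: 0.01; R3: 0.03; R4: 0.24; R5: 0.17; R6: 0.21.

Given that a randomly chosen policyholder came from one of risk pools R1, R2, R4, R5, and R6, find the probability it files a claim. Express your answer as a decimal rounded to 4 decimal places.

0.1764

Let S = {R1, R2, R4, R5, R6}.
P(S) = 0.12 + 0.05 + 0.28 + 0.11 + 0.19 = 0.75.
P(C ∩ S) = 0.05·0.12 + 0.01·0.05 + 0.24·0.28 + 0.17·0.11 + 0.21·0.19 = 0.006 + 0.0005 + 0.0672 + 0.0187 + 0.0399 = 0.1323.
P(C | S) = 0.1323 / 0.75 = 0.176400…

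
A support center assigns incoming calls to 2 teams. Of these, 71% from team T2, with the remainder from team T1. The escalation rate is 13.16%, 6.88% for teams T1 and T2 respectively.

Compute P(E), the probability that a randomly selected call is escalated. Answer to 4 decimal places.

P(T1) = 1 − (0.71) = 0.29.
P(E) = P(E|T1)·P(T1) + P(E|T2)·P(T2)
      = 0.1316·0.29 + 0.0688·0.71
      = 0.038164 + 0.048848 = 0.087012

0.0870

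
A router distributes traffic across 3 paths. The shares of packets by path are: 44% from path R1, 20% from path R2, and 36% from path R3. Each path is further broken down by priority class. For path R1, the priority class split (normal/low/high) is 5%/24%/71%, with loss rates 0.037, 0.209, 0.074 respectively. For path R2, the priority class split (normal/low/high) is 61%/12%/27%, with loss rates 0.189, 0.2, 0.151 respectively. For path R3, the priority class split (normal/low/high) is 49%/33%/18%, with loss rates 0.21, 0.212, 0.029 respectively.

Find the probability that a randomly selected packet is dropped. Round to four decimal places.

P(L|R1) = 0.05·0.037 + 0.24·0.209 + 0.71·0.074 = 0.00185 + 0.05016 + 0.05254 = 0.10455
P(L|R2) = 0.61·0.189 + 0.12·0.2 + 0.27·0.151 = 0.11529 + 0.024 + 0.04077 = 0.18006
P(L|R3) = 0.49·0.21 + 0.33·0.212 + 0.18·0.029 = 0.1029 + 0.06996 + 0.00522 = 0.17808
Then overall,
P(L) = 0.44·0.10455 + 0.2·0.18006 + 0.36·0.17808
      = 0.046002 + 0.036012 + 0.0641088 = 0.1461228

P(L) ≈ 0.1461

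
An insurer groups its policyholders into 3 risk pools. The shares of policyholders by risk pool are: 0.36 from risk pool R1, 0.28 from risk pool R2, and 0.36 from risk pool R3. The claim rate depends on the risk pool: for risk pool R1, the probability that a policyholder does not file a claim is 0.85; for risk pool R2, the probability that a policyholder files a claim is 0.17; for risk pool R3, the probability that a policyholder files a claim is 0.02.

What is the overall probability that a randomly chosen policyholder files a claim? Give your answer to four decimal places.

P(C|R1) = 1 − 0.85 = 0.15.
P(C) = P(C|R1)·P(R1) + P(C|R2)·P(R2) + P(C|R3)·P(R3)
      = 0.15·0.36 + 0.17·0.28 + 0.02·0.36
      = 0.054 + 0.0476 + 0.0072 = 0.1088

P(C) ≈ 0.1088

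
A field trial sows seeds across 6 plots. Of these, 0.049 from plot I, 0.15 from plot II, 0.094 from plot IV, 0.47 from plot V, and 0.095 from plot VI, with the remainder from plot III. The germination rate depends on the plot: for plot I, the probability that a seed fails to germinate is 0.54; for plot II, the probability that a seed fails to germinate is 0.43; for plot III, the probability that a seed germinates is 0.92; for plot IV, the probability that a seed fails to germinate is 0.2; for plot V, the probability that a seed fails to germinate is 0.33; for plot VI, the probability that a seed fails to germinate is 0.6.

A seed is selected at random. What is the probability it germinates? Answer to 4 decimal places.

P(G) ≈ 0.6668

P(III) = 1 − (0.049 + 0.15 + 0.094 + 0.47 + 0.095) = 0.142.
P(G|I) = 1 − 0.54 = 0.46.
P(G|II) = 1 − 0.43 = 0.57.
P(G|IV) = 1 − 0.2 = 0.8.
P(G|V) = 1 − 0.33 = 0.67.
P(G|VI) = 1 − 0.6 = 0.4.
Using total probability over the partition,
P(G) = P(G|I)·P(I) + P(G|II)·P(II) + P(G|III)·P(III) + P(G|IV)·P(IV) + P(G|V)·P(V) + P(G|VI)·P(VI)
      = 0.46·0.049 + 0.57·0.15 + 0.92·0.142 + 0.8·0.094 + 0.67·0.47 + 0.4·0.095
      = 0.02254 + 0.0855 + 0.13064 + 0.0752 + 0.3149 + 0.038 = 0.66678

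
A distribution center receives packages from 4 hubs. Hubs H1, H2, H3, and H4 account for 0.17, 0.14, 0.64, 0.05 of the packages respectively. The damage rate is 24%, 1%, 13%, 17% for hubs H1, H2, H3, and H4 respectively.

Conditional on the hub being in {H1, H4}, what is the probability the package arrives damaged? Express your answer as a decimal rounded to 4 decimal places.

Let S = {H1, H4}.
P(S) = 0.17 + 0.05 = 0.22.
P(D ∩ S) = 0.24·0.17 + 0.17·0.05 = 0.0408 + 0.0085 = 0.0493.
P(D | S) = 0.0493 / 0.22 = 0.224091…

0.2241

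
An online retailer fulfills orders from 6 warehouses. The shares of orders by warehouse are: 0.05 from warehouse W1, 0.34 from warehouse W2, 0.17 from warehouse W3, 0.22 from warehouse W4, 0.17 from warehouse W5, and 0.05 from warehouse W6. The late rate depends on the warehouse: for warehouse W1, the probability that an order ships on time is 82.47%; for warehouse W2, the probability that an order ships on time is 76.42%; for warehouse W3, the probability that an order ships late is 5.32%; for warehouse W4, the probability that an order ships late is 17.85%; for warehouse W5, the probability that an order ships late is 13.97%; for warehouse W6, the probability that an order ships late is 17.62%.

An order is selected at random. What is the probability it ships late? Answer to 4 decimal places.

P(L) ≈ 0.1698

P(L|W1) = 1 − 0.8247 = 0.1753.
P(L|W2) = 1 − 0.7642 = 0.2358.
P(L) = P(L|W1)·P(W1) + P(L|W2)·P(W2) + P(L|W3)·P(W3) + P(L|W4)·P(W4) + P(L|W5)·P(W5) + P(L|W6)·P(W6)
      = 0.1753·0.05 + 0.2358·0.34 + 0.0532·0.17 + 0.1785·0.22 + 0.1397·0.17 + 0.1762·0.05
      = 0.008765 + 0.080172 + 0.009044 + 0.03927 + 0.023749 + 0.00881 = 0.16981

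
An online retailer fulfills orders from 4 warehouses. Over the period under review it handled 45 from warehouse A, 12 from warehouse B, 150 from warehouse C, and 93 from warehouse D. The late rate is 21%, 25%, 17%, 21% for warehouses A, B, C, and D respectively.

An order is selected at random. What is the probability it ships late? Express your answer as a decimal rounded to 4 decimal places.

Total: 45 + 12 + 150 + 93 = 300.
P(A) = 45/300 = 0.15. P(B) = 12/300 = 0.04. P(C) = 150/300 = 0.5. P(D) = 93/300 = 0.31.
P(L) = P(L|A)·P(A) + P(L|B)·P(B) + P(L|C)·P(C) + P(L|D)·P(D)
      = 0.21·0.15 + 0.25·0.04 + 0.17·0.5 + 0.21·0.31
      = 0.0315 + 0.01 + 0.085 + 0.0651 = 0.1916

0.1916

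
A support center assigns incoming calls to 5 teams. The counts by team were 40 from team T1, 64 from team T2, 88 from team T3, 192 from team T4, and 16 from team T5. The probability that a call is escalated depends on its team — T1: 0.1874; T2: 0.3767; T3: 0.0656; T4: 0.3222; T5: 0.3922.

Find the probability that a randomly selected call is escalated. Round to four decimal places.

Total: 40 + 64 + 88 + 192 + 16 = 400.
P(T1) = 40/400 = 0.1. P(T2) = 64/400 = 0.16. P(T3) = 88/400 = 0.22. P(T4) = 192/400 = 0.48. P(T5) = 16/400 = 0.04.
P(E) = P(E|T1)·P(T1) + P(E|T2)·P(T2) + P(E|T3)·P(T3) + P(E|T4)·P(T4) + P(E|T5)·P(T5)
      = 0.1874·0.1 + 0.3767·0.16 + 0.0656·0.22 + 0.3222·0.48 + 0.3922·0.04
      = 0.01874 + 0.060272 + 0.014432 + 0.154656 + 0.015688 = 0.263788

0.2638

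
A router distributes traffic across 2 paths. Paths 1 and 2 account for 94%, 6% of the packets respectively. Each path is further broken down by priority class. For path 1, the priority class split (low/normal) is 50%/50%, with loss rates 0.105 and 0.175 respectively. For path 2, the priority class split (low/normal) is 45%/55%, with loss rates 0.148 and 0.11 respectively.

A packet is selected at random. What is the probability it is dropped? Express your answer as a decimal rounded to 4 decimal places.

0.1392

P(L|1) = 0.5·0.105 + 0.5·0.175 = 0.0525 + 0.0875 = 0.14
P(L|2) = 0.45·0.148 + 0.55·0.11 = 0.0666 + 0.0605 = 0.1271
By total probability over the outer partition,
P(L) = 0.94·0.14 + 0.06·0.1271
      = 0.1316 + 0.007626 = 0.139226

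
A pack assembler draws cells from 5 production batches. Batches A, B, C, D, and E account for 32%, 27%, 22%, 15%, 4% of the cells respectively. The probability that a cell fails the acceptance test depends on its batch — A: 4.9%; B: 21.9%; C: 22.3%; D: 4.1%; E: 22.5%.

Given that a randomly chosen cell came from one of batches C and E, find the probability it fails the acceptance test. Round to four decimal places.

Let S = {C, E}.
P(S) = 0.22 + 0.04 = 0.26.
P(F ∩ S) = 0.223·0.22 + 0.225·0.04 = 0.04906 + 0.009 = 0.05806.
P(F | S) = 0.05806 / 0.26 = 0.223308…

0.2233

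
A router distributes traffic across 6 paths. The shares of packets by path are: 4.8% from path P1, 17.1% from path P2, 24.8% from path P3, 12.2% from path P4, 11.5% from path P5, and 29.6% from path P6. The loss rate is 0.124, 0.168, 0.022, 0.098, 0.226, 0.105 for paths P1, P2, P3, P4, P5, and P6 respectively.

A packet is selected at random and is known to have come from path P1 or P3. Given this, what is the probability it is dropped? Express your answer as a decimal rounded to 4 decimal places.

0.0385

Let S = {P1, P3}.
P(S) = 0.048 + 0.248 = 0.296.
P(L ∩ S) = 0.124·0.048 + 0.022·0.248 = 0.005952 + 0.005456 = 0.011408.
P(L | S) = 0.011408 / 0.296 = 0.038541…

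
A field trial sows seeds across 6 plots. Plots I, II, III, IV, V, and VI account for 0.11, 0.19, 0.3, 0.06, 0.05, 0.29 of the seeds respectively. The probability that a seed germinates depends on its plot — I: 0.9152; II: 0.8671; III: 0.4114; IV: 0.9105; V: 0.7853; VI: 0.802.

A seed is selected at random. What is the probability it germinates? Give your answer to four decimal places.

0.7153

P(G) = P(G|I)·P(I) + P(G|II)·P(II) + P(G|III)·P(III) + P(G|IV)·P(IV) + P(G|V)·P(V) + P(G|VI)·P(VI)
      = 0.9152·0.11 + 0.8671·0.19 + 0.4114·0.3 + 0.9105·0.06 + 0.7853·0.05 + 0.802·0.29
      = 0.100672 + 0.164749 + 0.12342 + 0.05463 + 0.039265 + 0.23258 = 0.715316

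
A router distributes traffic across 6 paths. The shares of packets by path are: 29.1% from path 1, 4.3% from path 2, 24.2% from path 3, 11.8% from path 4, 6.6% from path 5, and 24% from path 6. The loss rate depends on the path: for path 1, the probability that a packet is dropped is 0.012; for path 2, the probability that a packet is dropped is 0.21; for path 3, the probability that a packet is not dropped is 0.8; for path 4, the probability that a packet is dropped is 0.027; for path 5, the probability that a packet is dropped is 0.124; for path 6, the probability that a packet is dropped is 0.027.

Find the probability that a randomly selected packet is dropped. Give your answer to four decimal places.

P(L|3) = 1 − 0.8 = 0.2.
P(L) = P(L|1)·P(1) + P(L|2)·P(2) + P(L|3)·P(3) + P(L|4)·P(4) + P(L|5)·P(5) + P(L|6)·P(6)
      = 0.012·0.291 + 0.21·0.043 + 0.2·0.242 + 0.027·0.118 + 0.124·0.066 + 0.027·0.24
      = 0.003492 + 0.00903 + 0.0484 + 0.003186 + 0.008184 + 0.00648 = 0.078772

0.0788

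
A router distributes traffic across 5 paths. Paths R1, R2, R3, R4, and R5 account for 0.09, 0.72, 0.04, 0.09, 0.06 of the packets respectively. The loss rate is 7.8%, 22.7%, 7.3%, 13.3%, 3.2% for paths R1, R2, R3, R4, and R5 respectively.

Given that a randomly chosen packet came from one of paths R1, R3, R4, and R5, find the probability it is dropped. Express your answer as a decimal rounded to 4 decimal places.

Let S = {R1, R3, R4, R5}.
P(S) = 0.09 + 0.04 + 0.09 + 0.06 = 0.28.
P(L ∩ S) = 0.078·0.09 + 0.073·0.04 + 0.133·0.09 + 0.032·0.06 = 0.00702 + 0.00292 + 0.01197 + 0.00192 = 0.02383.
P(L | S) = 0.02383 / 0.28 = 0.085107…

P(L|S) ≈ 0.0851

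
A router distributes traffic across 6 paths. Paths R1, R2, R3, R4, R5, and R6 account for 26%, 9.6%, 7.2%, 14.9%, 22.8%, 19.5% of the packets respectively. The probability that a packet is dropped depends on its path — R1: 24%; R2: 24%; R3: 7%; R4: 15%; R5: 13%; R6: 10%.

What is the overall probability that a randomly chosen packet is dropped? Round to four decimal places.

P(L) ≈ 0.1620

Using total probability over the partition,
P(L) = P(L|R1)·P(R1) + P(L|R2)·P(R2) + P(L|R3)·P(R3) + P(L|R4)·P(R4) + P(L|R5)·P(R5) + P(L|R6)·P(R6)
      = 0.24·0.26 + 0.24·0.096 + 0.07·0.072 + 0.15·0.149 + 0.13·0.228 + 0.1·0.195
      = 0.0624 + 0.02304 + 0.00504 + 0.02235 + 0.02964 + 0.0195 = 0.16197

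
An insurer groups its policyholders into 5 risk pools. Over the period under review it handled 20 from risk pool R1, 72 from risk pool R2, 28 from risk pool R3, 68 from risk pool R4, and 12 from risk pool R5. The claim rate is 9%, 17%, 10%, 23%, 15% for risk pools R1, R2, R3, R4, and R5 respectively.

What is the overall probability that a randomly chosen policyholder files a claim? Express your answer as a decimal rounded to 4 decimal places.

Total: 20 + 72 + 28 + 68 + 12 = 200.
P(R1) = 20/200 = 0.1. P(R2) = 72/200 = 0.36. P(R3) = 28/200 = 0.14. P(R4) = 68/200 = 0.34. P(R5) = 12/200 = 0.06.
P(C) = P(C|R1)·P(R1) + P(C|R2)·P(R2) + P(C|R3)·P(R3) + P(C|R4)·P(R4) + P(C|R5)·P(R5)
      = 0.09·0.1 + 0.17·0.36 + 0.1·0.14 + 0.23·0.34 + 0.15·0.06
      = 0.009 + 0.0612 + 0.014 + 0.0782 + 0.009 = 0.1714

0.1714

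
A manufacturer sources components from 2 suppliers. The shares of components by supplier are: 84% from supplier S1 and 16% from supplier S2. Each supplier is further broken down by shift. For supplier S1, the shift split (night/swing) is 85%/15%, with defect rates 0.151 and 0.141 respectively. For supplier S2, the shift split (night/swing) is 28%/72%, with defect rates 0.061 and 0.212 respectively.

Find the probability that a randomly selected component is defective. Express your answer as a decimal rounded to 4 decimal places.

0.1527

P(D|S1) = 0.85·0.151 + 0.15·0.141 = 0.12835 + 0.02115 = 0.1495
P(D|S2) = 0.28·0.061 + 0.72·0.212 = 0.01708 + 0.15264 = 0.16972
By total probability over the outer partition,
P(D) = 0.84·0.1495 + 0.16·0.16972
      = 0.12558 + 0.0271552 = 0.1527352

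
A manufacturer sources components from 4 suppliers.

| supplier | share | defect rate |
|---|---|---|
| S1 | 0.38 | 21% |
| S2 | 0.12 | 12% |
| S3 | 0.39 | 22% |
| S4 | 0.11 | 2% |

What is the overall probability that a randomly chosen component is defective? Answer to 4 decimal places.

P(D) ≈ 0.1822

P(D) = P(D|S1)·P(S1) + P(D|S2)·P(S2) + P(D|S3)·P(S3) + P(D|S4)·P(S4)
      = 0.21·0.38 + 0.12·0.12 + 0.22·0.39 + 0.02·0.11
      = 0.0798 + 0.0144 + 0.0858 + 0.0022 = 0.1822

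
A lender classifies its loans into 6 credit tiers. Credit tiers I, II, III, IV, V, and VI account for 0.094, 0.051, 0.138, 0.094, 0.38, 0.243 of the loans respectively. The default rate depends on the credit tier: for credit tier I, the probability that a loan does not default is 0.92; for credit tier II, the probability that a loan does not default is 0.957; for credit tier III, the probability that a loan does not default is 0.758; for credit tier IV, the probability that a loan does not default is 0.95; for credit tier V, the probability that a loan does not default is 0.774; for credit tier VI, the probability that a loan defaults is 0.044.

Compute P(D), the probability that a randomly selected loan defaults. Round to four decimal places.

0.1444

P(D|I) = 1 − 0.92 = 0.08.
P(D|II) = 1 − 0.957 = 0.043.
P(D|III) = 1 − 0.758 = 0.242.
P(D|IV) = 1 − 0.95 = 0.05.
P(D|V) = 1 − 0.774 = 0.226.
By the law of total probability,
P(D) = P(D|I)·P(I) + P(D|II)·P(II) + P(D|III)·P(III) + P(D|IV)·P(IV) + P(D|V)·P(V) + P(D|VI)·P(VI)
      = 0.08·0.094 + 0.043·0.051 + 0.242·0.138 + 0.05·0.094 + 0.226·0.38 + 0.044·0.243
      = 0.00752 + 0.002193 + 0.033396 + 0.0047 + 0.08588 + 0.010692 = 0.144381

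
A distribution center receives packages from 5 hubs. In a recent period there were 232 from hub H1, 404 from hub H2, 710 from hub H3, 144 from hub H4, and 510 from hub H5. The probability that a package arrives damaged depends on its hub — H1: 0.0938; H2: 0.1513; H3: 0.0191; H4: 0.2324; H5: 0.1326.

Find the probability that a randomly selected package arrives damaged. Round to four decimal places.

P(D) ≈ 0.0988

Total: 232 + 404 + 710 + 144 + 510 = 2000.
P(H1) = 232/2000 = 0.116. P(H2) = 404/2000 = 0.202. P(H3) = 710/2000 = 0.355. P(H4) = 144/2000 = 0.072. P(H5) = 510/2000 = 0.255.
P(D) = P(D|H1)·P(H1) + P(D|H2)·P(H2) + P(D|H3)·P(H3) + P(D|H4)·P(H4) + P(D|H5)·P(H5)
      = 0.0938·0.116 + 0.1513·0.202 + 0.0191·0.355 + 0.2324·0.072 + 0.1326·0.255
      = 0.0108808 + 0.0305626 + 0.0067805 + 0.0167328 + 0.033813 = 0.0987697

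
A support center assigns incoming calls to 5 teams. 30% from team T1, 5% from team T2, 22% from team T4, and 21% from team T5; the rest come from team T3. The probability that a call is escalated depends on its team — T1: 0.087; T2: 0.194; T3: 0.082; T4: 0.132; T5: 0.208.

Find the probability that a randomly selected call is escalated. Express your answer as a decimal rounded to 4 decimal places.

0.1266

P(T3) = 1 − (0.3 + 0.05 + 0.22 + 0.21) = 0.22.
By the law of total probability,
P(E) = P(E|T1)·P(T1) + P(E|T2)·P(T2) + P(E|T3)·P(T3) + P(E|T4)·P(T4) + P(E|T5)·P(T5)
      = 0.087·0.3 + 0.194·0.05 + 0.082·0.22 + 0.132·0.22 + 0.208·0.21
      = 0.0261 + 0.0097 + 0.01804 + 0.02904 + 0.04368 = 0.12656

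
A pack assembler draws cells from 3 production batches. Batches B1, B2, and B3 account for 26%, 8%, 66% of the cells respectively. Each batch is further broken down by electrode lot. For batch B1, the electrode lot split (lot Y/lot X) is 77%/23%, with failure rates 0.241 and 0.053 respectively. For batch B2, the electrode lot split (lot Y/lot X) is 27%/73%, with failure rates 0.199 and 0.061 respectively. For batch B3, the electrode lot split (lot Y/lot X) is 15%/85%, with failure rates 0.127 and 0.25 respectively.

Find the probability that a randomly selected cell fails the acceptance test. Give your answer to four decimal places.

P(F|B1) = 0.77·0.241 + 0.23·0.053 = 0.18557 + 0.01219 = 0.19776
P(F|B2) = 0.27·0.199 + 0.73·0.061 = 0.05373 + 0.04453 = 0.09826
P(F|B3) = 0.15·0.127 + 0.85·0.25 = 0.01905 + 0.2125 = 0.23155
By total probability over the outer partition,
P(F) = 0.26·0.19776 + 0.08·0.09826 + 0.66·0.23155
      = 0.0514176 + 0.0078608 + 0.152823 = 0.2121014

P(F) ≈ 0.2121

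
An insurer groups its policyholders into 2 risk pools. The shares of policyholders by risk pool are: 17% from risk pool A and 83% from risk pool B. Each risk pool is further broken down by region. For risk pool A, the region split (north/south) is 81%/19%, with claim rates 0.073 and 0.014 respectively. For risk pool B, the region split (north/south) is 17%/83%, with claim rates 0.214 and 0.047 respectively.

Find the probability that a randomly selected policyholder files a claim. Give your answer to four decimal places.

P(C) ≈ 0.0731

P(C|A) = 0.81·0.073 + 0.19·0.014 = 0.05913 + 0.00266 = 0.06179
P(C|B) = 0.17·0.214 + 0.83·0.047 = 0.03638 + 0.03901 = 0.07539
By total probability over the outer partition,
P(C) = 0.17·0.06179 + 0.83·0.07539
      = 0.0105043 + 0.0625737 = 0.073078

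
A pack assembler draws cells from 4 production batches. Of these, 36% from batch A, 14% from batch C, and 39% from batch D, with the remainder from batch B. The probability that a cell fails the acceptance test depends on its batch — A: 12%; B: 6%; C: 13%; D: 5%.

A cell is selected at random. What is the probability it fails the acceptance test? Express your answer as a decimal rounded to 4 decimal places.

P(B) = 1 − (0.36 + 0.14 + 0.39) = 0.11.
P(F) = P(F|A)·P(A) + P(F|B)·P(B) + P(F|C)·P(C) + P(F|D)·P(D)
      = 0.12·0.36 + 0.06·0.11 + 0.13·0.14 + 0.05·0.39
      = 0.0432 + 0.0066 + 0.0182 + 0.0195 = 0.0875

P(F) ≈ 0.0875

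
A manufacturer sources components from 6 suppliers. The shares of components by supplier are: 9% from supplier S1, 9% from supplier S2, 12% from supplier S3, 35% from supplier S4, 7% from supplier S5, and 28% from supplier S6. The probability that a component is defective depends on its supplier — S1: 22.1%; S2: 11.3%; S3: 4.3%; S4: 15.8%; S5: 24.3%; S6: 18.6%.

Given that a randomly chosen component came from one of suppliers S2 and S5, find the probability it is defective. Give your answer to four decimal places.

Let S = {S2, S5}.
P(S) = 0.09 + 0.07 = 0.16.
P(D ∩ S) = 0.113·0.09 + 0.243·0.07 = 0.01017 + 0.01701 = 0.02718.
P(D | S) = 0.02718 / 0.16 = 0.169875…

P(D|S) ≈ 0.1699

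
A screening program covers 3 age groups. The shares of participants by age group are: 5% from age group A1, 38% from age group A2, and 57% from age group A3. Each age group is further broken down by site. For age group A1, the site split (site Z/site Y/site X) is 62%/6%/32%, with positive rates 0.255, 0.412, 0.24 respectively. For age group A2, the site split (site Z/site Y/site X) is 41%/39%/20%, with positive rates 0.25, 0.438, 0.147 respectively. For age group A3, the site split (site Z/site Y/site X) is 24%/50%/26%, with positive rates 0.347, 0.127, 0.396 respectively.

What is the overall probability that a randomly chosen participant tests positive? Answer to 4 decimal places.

P(T|A1) = 0.62·0.255 + 0.06·0.412 + 0.32·0.24 = 0.1581 + 0.02472 + 0.0768 = 0.25962
P(T|A2) = 0.41·0.25 + 0.39·0.438 + 0.2·0.147 = 0.1025 + 0.17082 + 0.0294 = 0.30272
P(T|A3) = 0.24·0.347 + 0.5·0.127 + 0.26·0.396 = 0.08328 + 0.0635 + 0.10296 = 0.24974
By total probability over the outer partition,
P(T) = 0.05·0.25962 + 0.38·0.30272 + 0.57·0.24974
      = 0.012981 + 0.1150336 + 0.1423518 = 0.2703664

P(T) ≈ 0.2704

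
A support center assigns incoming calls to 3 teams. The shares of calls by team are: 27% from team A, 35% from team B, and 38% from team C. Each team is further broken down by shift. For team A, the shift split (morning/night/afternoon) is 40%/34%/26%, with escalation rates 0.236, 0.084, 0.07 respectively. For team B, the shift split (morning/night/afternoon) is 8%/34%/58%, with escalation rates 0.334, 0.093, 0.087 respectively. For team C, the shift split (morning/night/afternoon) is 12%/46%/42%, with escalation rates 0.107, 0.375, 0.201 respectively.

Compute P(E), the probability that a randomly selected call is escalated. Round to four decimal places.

P(E|A) = 0.4·0.236 + 0.34·0.084 + 0.26·0.07 = 0.0944 + 0.02856 + 0.0182 = 0.14116
P(E|B) = 0.08·0.334 + 0.34·0.093 + 0.58·0.087 = 0.02672 + 0.03162 + 0.05046 = 0.1088
P(E|C) = 0.12·0.107 + 0.46·0.375 + 0.42·0.201 = 0.01284 + 0.1725 + 0.08442 = 0.26976
By total probability over the outer partition,
P(E) = 0.27·0.14116 + 0.35·0.1088 + 0.38·0.26976
      = 0.0381132 + 0.03808 + 0.1025088 = 0.178702

P(E) ≈ 0.1787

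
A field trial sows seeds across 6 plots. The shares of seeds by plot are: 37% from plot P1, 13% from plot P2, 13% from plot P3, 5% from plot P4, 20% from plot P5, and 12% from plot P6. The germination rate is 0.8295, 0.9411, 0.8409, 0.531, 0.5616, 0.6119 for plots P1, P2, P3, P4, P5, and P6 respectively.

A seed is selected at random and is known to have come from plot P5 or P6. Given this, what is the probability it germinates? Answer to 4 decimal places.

Let S = {P5, P6}.
P(S) = 0.2 + 0.12 = 0.32.
P(G ∩ S) = 0.5616·0.2 + 0.6119·0.12 = 0.11232 + 0.073428 = 0.185748.
P(G | S) = 0.185748 / 0.32 = 0.580463…

P(G|S) ≈ 0.5805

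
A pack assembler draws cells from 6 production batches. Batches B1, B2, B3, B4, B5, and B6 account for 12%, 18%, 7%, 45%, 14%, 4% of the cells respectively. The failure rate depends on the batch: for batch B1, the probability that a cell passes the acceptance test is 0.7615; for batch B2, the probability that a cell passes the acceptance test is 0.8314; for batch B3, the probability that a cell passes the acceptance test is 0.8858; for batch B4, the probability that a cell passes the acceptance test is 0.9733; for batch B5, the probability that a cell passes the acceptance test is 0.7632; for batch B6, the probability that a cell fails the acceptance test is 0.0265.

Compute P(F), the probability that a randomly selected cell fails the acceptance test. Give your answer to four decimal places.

P(F|B1) = 1 − 0.7615 = 0.2385.
P(F|B2) = 1 − 0.8314 = 0.1686.
P(F|B3) = 1 − 0.8858 = 0.1142.
P(F|B4) = 1 − 0.9733 = 0.0267.
P(F|B5) = 1 − 0.7632 = 0.2368.
Using total probability over the partition,
P(F) = P(F|B1)·P(B1) + P(F|B2)·P(B2) + P(F|B3)·P(B3) + P(F|B4)·P(B4) + P(F|B5)·P(B5) + P(F|B6)·P(B6)
      = 0.2385·0.12 + 0.1686·0.18 + 0.1142·0.07 + 0.0267·0.45 + 0.2368·0.14 + 0.0265·0.04
      = 0.02862 + 0.030348 + 0.007994 + 0.012015 + 0.033152 + 0.00106 = 0.113189

P(F) ≈ 0.1132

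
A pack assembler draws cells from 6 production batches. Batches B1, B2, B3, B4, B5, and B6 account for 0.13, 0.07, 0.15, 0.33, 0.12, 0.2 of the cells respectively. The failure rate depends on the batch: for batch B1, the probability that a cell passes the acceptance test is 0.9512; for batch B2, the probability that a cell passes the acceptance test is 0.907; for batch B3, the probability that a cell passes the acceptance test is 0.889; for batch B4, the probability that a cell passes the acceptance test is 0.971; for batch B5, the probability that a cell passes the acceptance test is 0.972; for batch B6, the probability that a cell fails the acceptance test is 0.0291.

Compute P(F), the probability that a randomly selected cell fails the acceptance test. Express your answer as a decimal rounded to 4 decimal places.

P(F|B1) = 1 − 0.9512 = 0.0488.
P(F|B2) = 1 − 0.907 = 0.093.
P(F|B3) = 1 − 0.889 = 0.111.
P(F|B4) = 1 − 0.971 = 0.029.
P(F|B5) = 1 − 0.972 = 0.028.
P(F) = P(F|B1)·P(B1) + P(F|B2)·P(B2) + P(F|B3)·P(B3) + P(F|B4)·P(B4) + P(F|B5)·P(B5) + P(F|B6)·P(B6)
      = 0.0488·0.13 + 0.093·0.07 + 0.111·0.15 + 0.029·0.33 + 0.028·0.12 + 0.0291·0.2
      = 0.006344 + 0.00651 + 0.01665 + 0.00957 + 0.00336 + 0.00582 = 0.048254

P(F) ≈ 0.0483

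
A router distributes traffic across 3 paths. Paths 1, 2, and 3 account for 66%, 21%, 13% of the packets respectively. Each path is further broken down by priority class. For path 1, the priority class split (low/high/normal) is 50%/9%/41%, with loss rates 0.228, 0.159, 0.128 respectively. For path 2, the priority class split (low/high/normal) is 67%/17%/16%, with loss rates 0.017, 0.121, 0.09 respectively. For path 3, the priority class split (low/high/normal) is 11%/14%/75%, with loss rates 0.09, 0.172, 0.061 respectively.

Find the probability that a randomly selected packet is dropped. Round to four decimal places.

0.1394

P(L|1) = 0.5·0.228 + 0.09·0.159 + 0.41·0.128 = 0.114 + 0.01431 + 0.05248 = 0.18079
P(L|2) = 0.67·0.017 + 0.17·0.121 + 0.16·0.09 = 0.01139 + 0.02057 + 0.0144 = 0.04636
P(L|3) = 0.11·0.09 + 0.14·0.172 + 0.75·0.061 = 0.0099 + 0.02408 + 0.04575 = 0.07973
By total probability over the outer partition,
P(L) = 0.66·0.18079 + 0.21·0.04636 + 0.13·0.07973
      = 0.1193214 + 0.0097356 + 0.0103649 = 0.1394219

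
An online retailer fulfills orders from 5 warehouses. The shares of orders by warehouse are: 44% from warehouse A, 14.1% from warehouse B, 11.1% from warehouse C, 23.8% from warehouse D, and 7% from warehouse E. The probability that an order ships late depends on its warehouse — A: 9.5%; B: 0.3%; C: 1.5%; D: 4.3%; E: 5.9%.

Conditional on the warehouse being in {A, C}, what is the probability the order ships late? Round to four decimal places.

Let S = {A, C}.
P(S) = 0.44 + 0.111 = 0.551.
P(L ∩ S) = 0.095·0.44 + 0.015·0.111 = 0.0418 + 0.001665 = 0.043465.
P(L | S) = 0.043465 / 0.551 = 0.078884…

0.0789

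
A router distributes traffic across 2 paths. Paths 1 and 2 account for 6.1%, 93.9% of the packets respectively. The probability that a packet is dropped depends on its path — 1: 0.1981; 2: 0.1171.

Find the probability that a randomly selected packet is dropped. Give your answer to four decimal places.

P(L) = P(L|1)·P(1) + P(L|2)·P(2)
      = 0.1981·0.061 + 0.1171·0.939
      = 0.0120841 + 0.1099569 = 0.122041

P(L) ≈ 0.1220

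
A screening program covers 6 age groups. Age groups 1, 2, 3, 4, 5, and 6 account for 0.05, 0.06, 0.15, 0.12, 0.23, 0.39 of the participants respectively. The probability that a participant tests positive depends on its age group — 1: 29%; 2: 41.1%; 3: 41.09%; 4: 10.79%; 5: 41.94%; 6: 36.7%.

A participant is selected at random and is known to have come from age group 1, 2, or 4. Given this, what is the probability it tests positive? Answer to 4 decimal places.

P(T|S) ≈ 0.2266

Let S = {1, 2, 4}.
P(S) = 0.05 + 0.06 + 0.12 = 0.23.
P(T ∩ S) = 0.29·0.05 + 0.411·0.06 + 0.1079·0.12 = 0.0145 + 0.02466 + 0.012948 = 0.052108.
P(T | S) = 0.052108 / 0.23 = 0.226557…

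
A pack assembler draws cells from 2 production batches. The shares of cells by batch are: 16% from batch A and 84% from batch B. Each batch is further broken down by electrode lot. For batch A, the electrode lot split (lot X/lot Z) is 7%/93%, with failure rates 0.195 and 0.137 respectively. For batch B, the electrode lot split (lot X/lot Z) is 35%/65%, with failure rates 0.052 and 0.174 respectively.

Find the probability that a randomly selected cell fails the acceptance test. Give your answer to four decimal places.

P(F) ≈ 0.1329

P(F|A) = 0.07·0.195 + 0.93·0.137 = 0.01365 + 0.12741 = 0.14106
P(F|B) = 0.35·0.052 + 0.65·0.174 = 0.0182 + 0.1131 = 0.1313
By total probability over the outer partition,
P(F) = 0.16·0.14106 + 0.84·0.1313
      = 0.0225696 + 0.110292 = 0.1328616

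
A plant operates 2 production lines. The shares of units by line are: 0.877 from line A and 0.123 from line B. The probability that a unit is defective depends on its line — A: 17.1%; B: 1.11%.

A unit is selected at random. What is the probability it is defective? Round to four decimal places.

By the law of total probability,
P(D) = P(D|A)·P(A) + P(D|B)·P(B)
      = 0.171·0.877 + 0.0111·0.123
      = 0.149967 + 0.0013653 = 0.1513323

0.1513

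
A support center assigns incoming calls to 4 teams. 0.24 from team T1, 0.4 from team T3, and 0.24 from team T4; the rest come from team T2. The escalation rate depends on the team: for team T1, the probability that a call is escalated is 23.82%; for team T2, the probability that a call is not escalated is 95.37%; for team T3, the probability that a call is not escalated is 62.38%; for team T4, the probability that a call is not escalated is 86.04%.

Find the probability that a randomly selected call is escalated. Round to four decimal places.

P(T2) = 1 − (0.24 + 0.4 + 0.24) = 0.12.
P(E|T2) = 1 − 0.9537 = 0.0463.
P(E|T3) = 1 − 0.6238 = 0.3762.
P(E|T4) = 1 − 0.8604 = 0.1396.
By the law of total probability,
P(E) = P(E|T1)·P(T1) + P(E|T2)·P(T2) + P(E|T3)·P(T3) + P(E|T4)·P(T4)
      = 0.2382·0.24 + 0.0463·0.12 + 0.3762·0.4 + 0.1396·0.24
      = 0.057168 + 0.005556 + 0.15048 + 0.033504 = 0.246708

P(E) ≈ 0.2467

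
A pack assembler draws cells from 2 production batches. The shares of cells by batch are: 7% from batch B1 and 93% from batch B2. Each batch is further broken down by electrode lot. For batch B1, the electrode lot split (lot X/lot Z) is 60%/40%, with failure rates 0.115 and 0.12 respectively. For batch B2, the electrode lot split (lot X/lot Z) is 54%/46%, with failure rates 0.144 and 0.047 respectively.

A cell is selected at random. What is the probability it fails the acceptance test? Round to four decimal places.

P(F|B1) = 0.6·0.115 + 0.4·0.12 = 0.069 + 0.048 = 0.117
P(F|B2) = 0.54·0.144 + 0.46·0.047 = 0.07776 + 0.02162 = 0.09938
By total probability over the outer partition,
P(F) = 0.07·0.117 + 0.93·0.09938
      = 0.00819 + 0.0924234 = 0.1006134

P(F) ≈ 0.1006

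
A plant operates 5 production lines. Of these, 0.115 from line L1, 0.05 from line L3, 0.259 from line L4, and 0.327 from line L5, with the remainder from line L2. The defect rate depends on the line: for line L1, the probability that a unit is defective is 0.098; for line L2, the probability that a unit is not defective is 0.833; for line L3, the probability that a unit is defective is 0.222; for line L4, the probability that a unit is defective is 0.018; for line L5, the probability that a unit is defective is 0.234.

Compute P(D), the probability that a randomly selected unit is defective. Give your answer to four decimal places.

0.1451

P(L2) = 1 − (0.115 + 0.05 + 0.259 + 0.327) = 0.249.
P(D|L2) = 1 − 0.833 = 0.167.
By the law of total probability,
P(D) = P(D|L1)·P(L1) + P(D|L2)·P(L2) + P(D|L3)·P(L3) + P(D|L4)·P(L4) + P(D|L5)·P(L5)
      = 0.098·0.115 + 0.167·0.249 + 0.222·0.05 + 0.018·0.259 + 0.234·0.327
      = 0.01127 + 0.041583 + 0.0111 + 0.004662 + 0.076518 = 0.145133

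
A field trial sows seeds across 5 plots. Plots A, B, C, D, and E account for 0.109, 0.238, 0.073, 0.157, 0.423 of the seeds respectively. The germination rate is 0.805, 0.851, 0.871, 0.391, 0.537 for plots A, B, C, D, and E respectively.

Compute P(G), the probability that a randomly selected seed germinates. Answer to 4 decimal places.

P(G) ≈ 0.6424

P(G) = P(G|A)·P(A) + P(G|B)·P(B) + P(G|C)·P(C) + P(G|D)·P(D) + P(G|E)·P(E)
      = 0.805·0.109 + 0.851·0.238 + 0.871·0.073 + 0.391·0.157 + 0.537·0.423
      = 0.087745 + 0.202538 + 0.063583 + 0.061387 + 0.227151 = 0.642404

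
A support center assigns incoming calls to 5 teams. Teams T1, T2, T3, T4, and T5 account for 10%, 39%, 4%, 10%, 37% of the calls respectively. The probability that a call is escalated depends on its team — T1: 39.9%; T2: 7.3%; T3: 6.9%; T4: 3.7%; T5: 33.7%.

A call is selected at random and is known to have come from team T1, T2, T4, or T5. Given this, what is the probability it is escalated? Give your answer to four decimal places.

Let S = {T1, T2, T4, T5}.
P(S) = 0.1 + 0.39 + 0.1 + 0.37 = 0.96.
P(E ∩ S) = 0.399·0.1 + 0.073·0.39 + 0.037·0.1 + 0.337·0.37 = 0.0399 + 0.02847 + 0.0037 + 0.12469 = 0.19676.
P(E | S) = 0.19676 / 0.96 = 0.204958…

P(E|S) ≈ 0.2050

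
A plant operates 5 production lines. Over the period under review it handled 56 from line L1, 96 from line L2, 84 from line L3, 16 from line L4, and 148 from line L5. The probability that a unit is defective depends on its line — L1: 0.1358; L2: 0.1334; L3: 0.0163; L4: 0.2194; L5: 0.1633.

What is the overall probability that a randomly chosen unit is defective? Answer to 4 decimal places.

Total: 56 + 96 + 84 + 16 + 148 = 400.
P(L1) = 56/400 = 0.14. P(L2) = 96/400 = 0.24. P(L3) = 84/400 = 0.21. P(L4) = 16/400 = 0.04. P(L5) = 148/400 = 0.37.
By the law of total probability,
P(D) = P(D|L1)·P(L1) + P(D|L2)·P(L2) + P(D|L3)·P(L3) + P(D|L4)·P(L4) + P(D|L5)·P(L5)
      = 0.1358·0.14 + 0.1334·0.24 + 0.0163·0.21 + 0.2194·0.04 + 0.1633·0.37
      = 0.019012 + 0.032016 + 0.003423 + 0.008776 + 0.060421 = 0.123648

0.1236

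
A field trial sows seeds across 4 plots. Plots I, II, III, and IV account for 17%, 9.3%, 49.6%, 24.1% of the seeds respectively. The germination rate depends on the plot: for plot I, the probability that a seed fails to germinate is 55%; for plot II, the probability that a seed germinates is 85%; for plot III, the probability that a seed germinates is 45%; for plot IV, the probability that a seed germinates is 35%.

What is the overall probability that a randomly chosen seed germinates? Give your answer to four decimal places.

0.4631

P(G|I) = 1 − 0.55 = 0.45.
Summing over the partition,
P(G) = P(G|I)·P(I) + P(G|II)·P(II) + P(G|III)·P(III) + P(G|IV)·P(IV)
      = 0.45·0.17 + 0.85·0.093 + 0.45·0.496 + 0.35·0.241
      = 0.0765 + 0.07905 + 0.2232 + 0.08435 = 0.4631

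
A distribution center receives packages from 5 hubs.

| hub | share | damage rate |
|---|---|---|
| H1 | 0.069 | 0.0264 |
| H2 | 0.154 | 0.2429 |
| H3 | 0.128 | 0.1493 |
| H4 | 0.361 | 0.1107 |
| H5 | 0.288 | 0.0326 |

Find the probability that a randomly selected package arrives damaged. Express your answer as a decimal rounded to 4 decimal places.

P(D) ≈ 0.1077

P(D) = P(D|H1)·P(H1) + P(D|H2)·P(H2) + P(D|H3)·P(H3) + P(D|H4)·P(H4) + P(D|H5)·P(H5)
      = 0.0264·0.069 + 0.2429·0.154 + 0.1493·0.128 + 0.1107·0.361 + 0.0326·0.288
      = 0.0018216 + 0.0374066 + 0.0191104 + 0.0399627 + 0.0093888 = 0.1076901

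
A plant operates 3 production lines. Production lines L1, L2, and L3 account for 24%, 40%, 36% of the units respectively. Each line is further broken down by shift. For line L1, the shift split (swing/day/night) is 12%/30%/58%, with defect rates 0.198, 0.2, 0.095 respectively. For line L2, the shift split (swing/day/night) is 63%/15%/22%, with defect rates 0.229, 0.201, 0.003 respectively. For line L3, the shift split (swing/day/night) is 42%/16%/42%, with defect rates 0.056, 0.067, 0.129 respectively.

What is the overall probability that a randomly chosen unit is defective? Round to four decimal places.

P(D) ≈ 0.1352

P(D|L1) = 0.12·0.198 + 0.3·0.2 + 0.58·0.095 = 0.02376 + 0.06 + 0.0551 = 0.13886
P(D|L2) = 0.63·0.229 + 0.15·0.201 + 0.22·0.003 = 0.14427 + 0.03015 + 0.00066 = 0.17508
P(D|L3) = 0.42·0.056 + 0.16·0.067 + 0.42·0.129 = 0.02352 + 0.01072 + 0.05418 = 0.08842
Then overall,
P(D) = 0.24·0.13886 + 0.4·0.17508 + 0.36·0.08842
      = 0.0333264 + 0.070032 + 0.0318312 = 0.1351896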